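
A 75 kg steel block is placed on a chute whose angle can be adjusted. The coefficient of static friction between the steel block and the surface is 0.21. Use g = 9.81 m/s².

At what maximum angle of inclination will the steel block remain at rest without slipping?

θ_max ≈ 11.9°

At the slip threshold, m g sin θ = μ_s · m g cos θ, so tan θ = μ_s.
θ_max = arctan(0.21) = 11.9°.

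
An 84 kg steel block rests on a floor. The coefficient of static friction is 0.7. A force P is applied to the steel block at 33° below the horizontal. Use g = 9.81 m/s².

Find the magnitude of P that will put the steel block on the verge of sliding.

N = m g + P sin α (the push presses the steel block into the floor).
At impending slip, P cos α = μ_s N = μ_s (m g + P sin α).
Solving: P (cos α − μ_s sin α) = μ_s m g → P = 0.7×824/(cos 33° − 0.7 sin 33°) = 577/0.4574 = 1260 N.

P ≈ 1260 N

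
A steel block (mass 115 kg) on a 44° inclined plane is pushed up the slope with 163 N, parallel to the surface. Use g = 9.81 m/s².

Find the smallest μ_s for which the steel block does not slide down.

N = m g cos θ = 811.5 N.
Friction must make up the shortfall along the incline: f = m g sin θ − P = 783.7 − 163 = 620.7 N.
At the threshold f = μ_s N, so μ_s,min = 620.7/811.5 = 0.765.

μ_s,min ≈ 0.765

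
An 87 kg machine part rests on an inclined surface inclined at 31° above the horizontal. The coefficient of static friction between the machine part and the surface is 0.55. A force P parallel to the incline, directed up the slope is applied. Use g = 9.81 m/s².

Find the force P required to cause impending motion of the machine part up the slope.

At impending motion up the slope, friction acts down-slope at its limit: f = μ_s N.
P is parallel to the surface, so N = m g cos θ = 732 N.
Along the incline: P = m g sin θ + μ_s N = 440 + 0.55×732 = 842 N.

P ≈ 842 N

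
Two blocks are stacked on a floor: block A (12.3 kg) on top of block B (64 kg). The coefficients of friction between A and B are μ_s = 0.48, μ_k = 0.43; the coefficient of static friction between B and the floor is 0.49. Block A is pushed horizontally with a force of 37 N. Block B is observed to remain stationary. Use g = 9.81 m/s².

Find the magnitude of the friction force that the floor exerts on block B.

Normal force at the A–B interface: N₁ = m_A g = 120.7 N.
So the A–B interface can sustain at most μ_s N₁ = 57.92 N of static friction.
P = 37 N is within that limit, so A and B move together (both at rest); the A–B friction is simply f₁ = P = 37 N.
B experiences an equal 37 N forward from A (third law). B is in equilibrium, so the floor supplies f₂ = 37 N of static friction (limit μ_s(m_A+m_B)g = 366.8 N, not exceeded).

f ≈ 37 N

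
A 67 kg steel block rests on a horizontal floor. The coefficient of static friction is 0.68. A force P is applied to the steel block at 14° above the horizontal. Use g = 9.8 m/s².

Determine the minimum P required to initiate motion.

N = m g − P sin α (the pull lifts the steel block).
At impending slip, P cos α = μ_s N = μ_s (m g − P sin α).
Solving: P (cos α + μ_s sin α) = μ_s m g → P = 0.68×657/(cos 14° + 0.68 sin 14°) = 446/1.135 = 393 N.

P ≈ 393 N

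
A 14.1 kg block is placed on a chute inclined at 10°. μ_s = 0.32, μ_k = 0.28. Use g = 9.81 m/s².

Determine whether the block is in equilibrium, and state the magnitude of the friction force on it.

N = m g cos θ = 136 N.
Down-slope weight component: m g sin θ = 24 N.
μ_s N = 43.6 N.
24 ≤ 43.6 N, so it stays put; friction = 24 N.

f ≈ 24 N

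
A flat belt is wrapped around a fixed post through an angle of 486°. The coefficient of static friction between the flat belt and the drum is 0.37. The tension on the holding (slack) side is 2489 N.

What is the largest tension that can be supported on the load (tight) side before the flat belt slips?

T_max ≈ 57400 N

At impending slip the capstan equation gives T₂/T₁ = e^{μβ} with β in radians.
β = 486° × π/180 = 8.482 rad.
e^{μβ} = e^{0.37×8.482} = 23.07.
T₂ = T₁ · e^{μβ} = 2489 × 23.07 = 57400 N.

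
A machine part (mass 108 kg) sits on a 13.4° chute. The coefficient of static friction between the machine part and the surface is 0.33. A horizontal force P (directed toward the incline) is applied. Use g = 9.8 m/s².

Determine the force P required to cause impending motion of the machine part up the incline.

At impending motion up the slope, friction acts down-slope at its limit: f = μ_s N.
Perpendicular to the incline: N = m g cos θ + P sin θ.
Along the incline: P cos θ = m g sin θ + μ_s N = m g sin θ + μ_s (m g cos θ + P sin θ).
Solving, P (cos θ − μ_s sin θ) = m g (sin θ + μ_s cos θ), so P = 108×9.8×(sin 13.4° + 0.33 cos 13.4°)/(cos 13.4° − 0.33 sin 13.4°) = 1060×0.5528/0.8963 = 653 N.

P ≈ 653 N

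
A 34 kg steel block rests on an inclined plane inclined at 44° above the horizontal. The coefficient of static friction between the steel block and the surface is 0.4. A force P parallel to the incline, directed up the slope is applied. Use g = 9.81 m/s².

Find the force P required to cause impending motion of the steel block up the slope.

At impending motion up the slope, friction acts down-slope at its limit: f = μ_s N.
P is parallel to the surface, so N = m g cos θ = 240 N.
Along the incline: P = m g sin θ + μ_s N = 232 + 0.4×240 = 328 N.

P ≈ 328 N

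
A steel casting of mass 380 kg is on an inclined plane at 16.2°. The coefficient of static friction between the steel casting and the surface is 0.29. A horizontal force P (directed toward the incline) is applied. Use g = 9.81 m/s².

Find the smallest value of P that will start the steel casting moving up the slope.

P ≈ 2360 N

At impending motion up the slope, friction acts down-slope at its limit: f = μ_s N.
Perpendicular to the incline: N = m g cos θ + P sin θ.
Along the incline: P cos θ = m g sin θ + μ_s N = m g sin θ + μ_s (m g cos θ + P sin θ).
Solving, P (cos θ − μ_s sin θ) = m g (sin θ + μ_s cos θ), so P = 380×9.81×(sin 16.2° + 0.29 cos 16.2°)/(cos 16.2° − 0.29 sin 16.2°) = 3730×0.5575/0.8794 = 2360 N.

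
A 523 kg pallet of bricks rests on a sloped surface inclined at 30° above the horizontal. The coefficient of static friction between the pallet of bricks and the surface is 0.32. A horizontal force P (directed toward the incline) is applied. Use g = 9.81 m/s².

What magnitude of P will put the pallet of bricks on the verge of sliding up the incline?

At impending motion up the slope, friction acts down-slope at its limit: f = μ_s N.
Perpendicular to the incline: N = m g cos θ + P sin θ.
Along the incline: P cos θ = m g sin θ + μ_s N = m g sin θ + μ_s (m g cos θ + P sin θ).
Solving, P (cos θ − μ_s sin θ) = m g (sin θ + μ_s cos θ), so P = 523×9.81×(sin 30° + 0.32 cos 30°)/(cos 30° − 0.32 sin 30°) = 5130×0.7771/0.706 = 5650 N.

P ≈ 5650 N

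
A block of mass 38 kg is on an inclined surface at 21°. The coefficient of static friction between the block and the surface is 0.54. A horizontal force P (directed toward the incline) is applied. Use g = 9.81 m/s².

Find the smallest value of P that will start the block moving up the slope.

P ≈ 434 N

At impending motion up the slope, friction acts down-slope at its limit: f = μ_s N.
Perpendicular to the incline: N = m g cos θ + P sin θ.
Along the incline: P cos θ = m g sin θ + μ_s N = m g sin θ + μ_s (m g cos θ + P sin θ).
Solving, P (cos θ − μ_s sin θ) = m g (sin θ + μ_s cos θ), so P = 38×9.81×(sin 21° + 0.54 cos 21°)/(cos 21° − 0.54 sin 21°) = 373×0.8625/0.7401 = 434 N.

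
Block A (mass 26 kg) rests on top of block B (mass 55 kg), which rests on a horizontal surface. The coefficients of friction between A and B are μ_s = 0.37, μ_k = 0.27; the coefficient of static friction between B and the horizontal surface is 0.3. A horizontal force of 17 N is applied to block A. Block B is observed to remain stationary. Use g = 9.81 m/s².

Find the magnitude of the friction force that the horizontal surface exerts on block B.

Between the blocks, N₁ = m_A g = 255.1 N.
So the A–B interface can sustain at most μ_s N₁ = 94.37 N of static friction.
Since P = 17 N ≤ 94.37 N, A does not slip on B; friction on A equals P = 17 N.
B experiences an equal 17 N forward from A (third law). B is in equilibrium, so the floor supplies f₂ = 17 N of static friction (limit μ_s(m_A+m_B)g = 238.4 N, not exceeded).

f ≈ 17 N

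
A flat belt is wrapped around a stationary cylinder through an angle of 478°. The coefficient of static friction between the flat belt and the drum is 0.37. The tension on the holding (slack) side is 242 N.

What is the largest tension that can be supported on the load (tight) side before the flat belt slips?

At impending slip the capstan equation gives T₂/T₁ = e^{μβ} with β in radians.
β = 478° × π/180 = 8.343 rad.
e^{μβ} = e^{0.37×8.343} = 21.91.
T₂ = T₁ · e^{μβ} = 242 × 21.91 = 5300 N.

T_max ≈ 5300 N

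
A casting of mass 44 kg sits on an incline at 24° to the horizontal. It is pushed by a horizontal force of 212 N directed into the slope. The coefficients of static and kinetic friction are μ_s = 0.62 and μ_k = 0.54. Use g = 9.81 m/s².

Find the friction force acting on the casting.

Normal direction: N = m g cos θ + P sin θ = 480.6 N.
Along the incline, the net driving force (taking up-slope positive) is P cos θ − m g sin θ = 193.7 − 175.6 = 18.11 N, so equilibrium requires friction f = -18.11 N (down-slope).
Maximum static friction: μ_s N = 0.62 × 480.6 = 297.9 N.
Since 18.11 N is within the 297.9 N limit, the casting stays put and friction is exactly 18.1 N.

f ≈ 18.1 N (down the incline)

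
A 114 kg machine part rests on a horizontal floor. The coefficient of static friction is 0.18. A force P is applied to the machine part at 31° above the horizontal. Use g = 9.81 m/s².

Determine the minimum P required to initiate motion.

P ≈ 212 N

N = m g − P sin α (the pull lifts the machine part).
At impending slip, P cos α = μ_s N = μ_s (m g − P sin α).
Solving: P (cos α + μ_s sin α) = μ_s m g → P = 0.18×1120/(cos 31° + 0.18 sin 31°) = 201/0.9499 = 212 N.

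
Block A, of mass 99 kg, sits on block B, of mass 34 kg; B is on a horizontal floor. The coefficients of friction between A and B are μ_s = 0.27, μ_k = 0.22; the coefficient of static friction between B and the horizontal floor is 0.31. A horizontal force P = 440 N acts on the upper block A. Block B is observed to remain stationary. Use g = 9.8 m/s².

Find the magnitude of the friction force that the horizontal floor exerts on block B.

Normal force at the A–B interface: N₁ = m_A g = 970.2 N.
So the A–B interface can sustain at most μ_s N₁ = 262 N of static friction.
Since P = 440 N > 262 N, A slides on B; the A–B friction is kinetic: f₁ = μ_k N₁ = 0.22×970.2 = 213 N.
B experiences an equal 213 N forward from A (third law). B is in equilibrium, so the floor supplies f₂ = 213 N of static friction (limit μ_s(m_A+m_B)g = 404.1 N, not exceeded).

f ≈ 213 N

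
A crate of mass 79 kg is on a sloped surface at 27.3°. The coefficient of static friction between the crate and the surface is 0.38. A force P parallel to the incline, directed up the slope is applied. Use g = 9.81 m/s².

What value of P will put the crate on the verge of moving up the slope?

At impending motion up the slope, friction acts down-slope at its limit: f = μ_s N.
P is parallel to the surface, so N = m g cos θ = 689 N.
Along the incline: P = m g sin θ + μ_s N = 355 + 0.38×689 = 617 N.

P ≈ 617 N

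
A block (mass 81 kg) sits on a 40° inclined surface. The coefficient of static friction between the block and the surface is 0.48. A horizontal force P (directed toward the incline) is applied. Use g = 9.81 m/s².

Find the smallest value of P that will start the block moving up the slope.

P ≈ 1760 N

At impending motion up the slope, friction acts down-slope at its limit: f = μ_s N.
Perpendicular to the incline: N = m g cos θ + P sin θ.
Along the incline: P cos θ = m g sin θ + μ_s N = m g sin θ + μ_s (m g cos θ + P sin θ).
Solving, P (cos θ − μ_s sin θ) = m g (sin θ + μ_s cos θ), so P = 81×9.81×(sin 40° + 0.48 cos 40°)/(cos 40° − 0.48 sin 40°) = 795×1.01/0.4575 = 1760 N.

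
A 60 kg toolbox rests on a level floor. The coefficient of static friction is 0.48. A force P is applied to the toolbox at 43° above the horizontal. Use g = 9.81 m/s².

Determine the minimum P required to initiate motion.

P ≈ 267 N

N = m g − P sin α (the pull lifts the toolbox).
At impending slip, P cos α = μ_s N = μ_s (m g − P sin α).
Solving: P (cos α + μ_s sin α) = μ_s m g → P = 0.48×589/(cos 43° + 0.48 sin 43°) = 283/1.059 = 267 N.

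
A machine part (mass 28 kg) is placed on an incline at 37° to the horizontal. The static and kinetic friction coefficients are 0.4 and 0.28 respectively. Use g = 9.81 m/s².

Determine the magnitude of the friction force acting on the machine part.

The normal reaction is N = m g cos θ = 219.4 N.
For equilibrium along the incline, friction must balance the weight component: f = m g sin θ = 165.3 N up the slope.
The static-friction ceiling is μ_s N = 0.4 × 219.4 = 87.75 N.
|165.3| exceeds 87.75 N, so the machine part slips down-slope; friction is kinetic, f = μ_k N = 0.28×219.4 = 61.4 N.

f ≈ 61.4 N (up the incline)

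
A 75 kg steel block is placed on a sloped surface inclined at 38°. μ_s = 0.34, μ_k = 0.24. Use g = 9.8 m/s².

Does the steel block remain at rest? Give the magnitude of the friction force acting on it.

N = m g cos θ = 579 N.
Down-slope weight component: m g sin θ = 453 N.
μ_s N = 197 N.
453 > 197 N, so it slides; kinetic friction f = μ_k N = 0.24×579 = 139 N.

f ≈ 139 N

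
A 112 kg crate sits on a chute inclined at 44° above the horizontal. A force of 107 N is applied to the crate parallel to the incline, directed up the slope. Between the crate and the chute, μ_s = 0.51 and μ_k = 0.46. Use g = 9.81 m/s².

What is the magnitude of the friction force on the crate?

f ≈ 364 N (up the incline)

Normal force: N = m g cos θ = 112 × 9.81 × cos 44° = 790.4 N.
For equilibrium along the incline the friction force must supply f = m g sin θ − P = 763.2 − 107 = 656.2 N (positive meaning up-slope).
Maximum static friction available: μ_s N = 0.51 × 790.4 = 403.1 N.
|656.2| exceeds 403.1 N, so the crate slips down-slope; friction is kinetic, f = μ_k N = 0.46×790.4 = 364 N.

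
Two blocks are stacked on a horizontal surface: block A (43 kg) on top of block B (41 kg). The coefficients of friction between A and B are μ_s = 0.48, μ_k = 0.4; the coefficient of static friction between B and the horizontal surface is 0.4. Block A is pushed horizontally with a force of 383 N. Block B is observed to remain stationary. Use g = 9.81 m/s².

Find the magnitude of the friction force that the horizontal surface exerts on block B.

f ≈ 169 N

Normal force at the A–B interface: N₁ = m_A g = 421.8 N.
Maximum static friction on A from B: μ_s N₁ = 0.48×421.8 = 202.5 N.
Since P = 383 N > 202.5 N, A slides on B; the A–B friction is kinetic: f₁ = μ_k N₁ = 0.4×421.8 = 169 N.
By Newton's third law B feels 169 N forward from A. With B stationary, the floor's static friction on B balances it: f₂ = 169 N (well within μ_s(m_A+m_B)g = 329.6 N).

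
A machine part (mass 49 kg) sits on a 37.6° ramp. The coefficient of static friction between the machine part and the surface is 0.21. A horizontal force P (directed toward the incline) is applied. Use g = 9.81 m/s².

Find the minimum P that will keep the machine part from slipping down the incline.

The machine part tends to slide down (tan θ > μ_s), so at the point of impending slip friction acts up-slope at its limit: f = μ_s N.
Perpendicular to the incline: N = m g cos θ + P sin θ.
Along the incline: P cos θ + μ_s N = m g sin θ, i.e. P cos θ + μ_s (m g cos θ + P sin θ) = m g sin θ.
Solving, P (cos θ + μ_s sin θ) = m g (sin θ − μ_s cos θ), so P = 481×0.4438/0.9204 = 232 N.

P_min ≈ 232 N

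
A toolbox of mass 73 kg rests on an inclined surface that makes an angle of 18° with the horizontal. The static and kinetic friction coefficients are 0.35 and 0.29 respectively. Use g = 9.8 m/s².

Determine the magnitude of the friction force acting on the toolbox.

The normal reaction is N = m g cos θ = 680.4 N.
For equilibrium along the incline, friction must balance the weight component: f = m g sin θ = 221.1 N up the slope.
Static friction can supply at most μ_s N = 238.1 N.
Since |221.1| ≤ 238.1 N, the toolbox remains in static equilibrium and friction takes exactly the required value.

f ≈ 221 N (up the incline)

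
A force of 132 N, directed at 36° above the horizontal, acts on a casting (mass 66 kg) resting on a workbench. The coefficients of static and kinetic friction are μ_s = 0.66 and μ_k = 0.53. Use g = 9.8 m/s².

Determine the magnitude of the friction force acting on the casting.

The vertical component of P reduces the normal force: N = m g − P sin α = 646.8 − 77.59 = 569.2 N.
For equilibrium, f = P cos α = 132×cos 36° = 106.8 N.
The static-friction limit is μ_s N = 375.7 N.
Since 106.8 N does not exceed the limit, the casting stays at rest and f = 107 N.

f ≈ 107 N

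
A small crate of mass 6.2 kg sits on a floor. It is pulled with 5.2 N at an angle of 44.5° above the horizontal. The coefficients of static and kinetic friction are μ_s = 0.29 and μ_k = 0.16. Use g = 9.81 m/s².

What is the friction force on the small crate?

f ≈ 3.71 N

The vertical component of P reduces the normal force: N = m g − P sin α = 60.82 − 3.645 = 57.18 N.
Horizontally, friction must balance P cos α = 3.709 N.
μ_s N = 0.29 × 57.18 = 16.58 N.
3.709 ≤ 16.58 N → static; friction equals the required 3.71 N.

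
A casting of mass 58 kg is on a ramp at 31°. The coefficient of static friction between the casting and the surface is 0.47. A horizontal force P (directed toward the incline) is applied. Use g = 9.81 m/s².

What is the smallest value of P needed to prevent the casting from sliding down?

The casting tends to slide down (tan θ > μ_s), so at the point of impending slip friction acts up-slope at its limit: f = μ_s N.
Perpendicular to the incline: N = m g cos θ + P sin θ.
Along the incline: P cos θ + μ_s N = m g sin θ, i.e. P cos θ + μ_s (m g cos θ + P sin θ) = m g sin θ.
Solving, P (cos θ + μ_s sin θ) = m g (sin θ − μ_s cos θ), so P = 569×0.1122/1.099 = 58.1 N.

P_min ≈ 58.1 N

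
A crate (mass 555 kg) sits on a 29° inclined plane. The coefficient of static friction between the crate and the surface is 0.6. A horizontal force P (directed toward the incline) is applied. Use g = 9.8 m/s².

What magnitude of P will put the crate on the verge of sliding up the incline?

P ≈ 9410 N

At impending motion up the slope, friction acts down-slope at its limit: f = μ_s N.
Perpendicular to the incline: N = m g cos θ + P sin θ.
Along the incline: P cos θ = m g sin θ + μ_s N = m g sin θ + μ_s (m g cos θ + P sin θ).
Solving, P (cos θ − μ_s sin θ) = m g (sin θ + μ_s cos θ), so P = 555×9.8×(sin 29° + 0.6 cos 29°)/(cos 29° − 0.6 sin 29°) = 5440×1.01/0.5837 = 9410 N.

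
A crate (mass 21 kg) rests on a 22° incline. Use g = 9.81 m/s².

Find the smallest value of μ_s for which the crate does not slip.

μ_s,min ≈ 0.404

At the slip threshold m g sin θ = μ_s m g cos θ, so μ_s,min = tan θ.
μ_s,min = tan 22° = 0.404.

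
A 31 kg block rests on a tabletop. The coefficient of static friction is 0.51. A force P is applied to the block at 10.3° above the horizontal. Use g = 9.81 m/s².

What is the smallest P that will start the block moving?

P ≈ 144 N

N = m g − P sin α (the pull lifts the block).
At impending slip, P cos α = μ_s N = μ_s (m g − P sin α).
Solving: P (cos α + μ_s sin α) = μ_s m g → P = 0.51×304/(cos 10.3° + 0.51 sin 10.3°) = 155/1.075 = 144 N.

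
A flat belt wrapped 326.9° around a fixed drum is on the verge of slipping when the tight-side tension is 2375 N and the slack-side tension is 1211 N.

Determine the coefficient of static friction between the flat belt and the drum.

μ ≈ 0.118

T₂/T₁ = e^{μβ} → μ = ln(T₂/T₁)/β.
β = 326.9° = 5.705 rad.
μ = ln(2375/1211)/5.705 = ln(1.961)/5.705 = 0.118.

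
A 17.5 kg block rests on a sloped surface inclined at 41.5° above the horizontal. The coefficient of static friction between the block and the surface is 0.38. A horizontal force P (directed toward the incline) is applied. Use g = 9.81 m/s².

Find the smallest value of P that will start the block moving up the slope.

P ≈ 327 N

At impending motion up the slope, friction acts down-slope at its limit: f = μ_s N.
Perpendicular to the incline: N = m g cos θ + P sin θ.
Along the incline: P cos θ = m g sin θ + μ_s N = m g sin θ + μ_s (m g cos θ + P sin θ).
Solving, P (cos θ − μ_s sin θ) = m g (sin θ + μ_s cos θ), so P = 17.5×9.81×(sin 41.5° + 0.38 cos 41.5°)/(cos 41.5° − 0.38 sin 41.5°) = 172×0.9472/0.4972 = 327 N.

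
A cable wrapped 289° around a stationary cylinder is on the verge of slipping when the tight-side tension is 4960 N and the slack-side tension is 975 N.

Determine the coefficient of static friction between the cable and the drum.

T₂/T₁ = e^{μβ} → μ = ln(T₂/T₁)/β.
β = 289° = 5.044 rad.
μ = ln(4960/975)/5.044 = ln(5.087)/5.044 = 0.323.

μ ≈ 0.323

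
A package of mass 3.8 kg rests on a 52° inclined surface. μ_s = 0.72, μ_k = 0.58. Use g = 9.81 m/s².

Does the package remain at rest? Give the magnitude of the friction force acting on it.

f ≈ 13.3 N

N = m g cos θ = 23 N.
Down-slope weight component: m g sin θ = 29.4 N.
μ_s N = 16.5 N.
29.4 > 16.5 N, so it slides; kinetic friction f = μ_k N = 0.58×23 = 13.3 N.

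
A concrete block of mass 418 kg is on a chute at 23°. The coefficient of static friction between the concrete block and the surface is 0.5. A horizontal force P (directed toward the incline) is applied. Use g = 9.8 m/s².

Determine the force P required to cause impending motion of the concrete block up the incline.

At impending motion up the slope, friction acts down-slope at its limit: f = μ_s N.
Perpendicular to the incline: N = m g cos θ + P sin θ.
Along the incline: P cos θ = m g sin θ + μ_s N = m g sin θ + μ_s (m g cos θ + P sin θ).
Solving, P (cos θ − μ_s sin θ) = m g (sin θ + μ_s cos θ), so P = 418×9.8×(sin 23° + 0.5 cos 23°)/(cos 23° − 0.5 sin 23°) = 4100×0.851/0.7251 = 4810 N.

P ≈ 4810 N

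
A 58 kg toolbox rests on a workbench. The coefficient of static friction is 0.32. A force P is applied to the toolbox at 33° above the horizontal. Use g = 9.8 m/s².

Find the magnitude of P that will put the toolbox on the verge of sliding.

P ≈ 180 N

N = m g − P sin α (the pull lifts the toolbox).
At impending slip, P cos α = μ_s N = μ_s (m g − P sin α).
Solving: P (cos α + μ_s sin α) = μ_s m g → P = 0.32×568/(cos 33° + 0.32 sin 33°) = 182/1.013 = 180 N.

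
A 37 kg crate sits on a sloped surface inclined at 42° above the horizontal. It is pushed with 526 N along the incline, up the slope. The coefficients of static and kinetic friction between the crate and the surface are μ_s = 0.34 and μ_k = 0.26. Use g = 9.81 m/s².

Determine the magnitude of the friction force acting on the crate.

f ≈ 70.1 N (down the incline)

The normal reaction is N = m g cos θ = 269.7 N.
For equilibrium along the incline the friction force must supply f = m g sin θ − P = 242.9 − 526 = -283.1 N (positive meaning up-slope).
Maximum static friction available: μ_s N = 0.34 × 269.7 = 91.71 N.
|-283.1| exceeds 91.71 N, so the crate slips up-slope; friction is kinetic, f = μ_k N = 0.26×269.7 = 70.1 N.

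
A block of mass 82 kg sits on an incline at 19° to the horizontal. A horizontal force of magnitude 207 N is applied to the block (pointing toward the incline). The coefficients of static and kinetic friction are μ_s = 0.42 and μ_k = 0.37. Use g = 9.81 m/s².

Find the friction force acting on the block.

Normal direction: N = m g cos θ + P sin θ = 828 N.
Parallel to the incline: P cos θ − m g sin θ = 195.7 − 261.9 = -66.17 N; the friction needed to balance this is 66.17 N acting up the slope.
Maximum static friction: μ_s N = 0.42 × 828 = 347.8 N.
|f_req| = 66.17 ≤ 347.8 N → the block is in equilibrium; friction equals the required value.

f ≈ 66.2 N (up the incline)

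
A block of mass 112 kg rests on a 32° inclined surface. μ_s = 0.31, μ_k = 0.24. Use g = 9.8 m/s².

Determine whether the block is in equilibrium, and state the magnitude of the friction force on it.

N = m g cos θ = 931 N.
Down-slope weight component: m g sin θ = 582 N.
μ_s N = 289 N.
582 > 289 N, so it slides; kinetic friction f = μ_k N = 0.24×931 = 223 N.

f ≈ 223 N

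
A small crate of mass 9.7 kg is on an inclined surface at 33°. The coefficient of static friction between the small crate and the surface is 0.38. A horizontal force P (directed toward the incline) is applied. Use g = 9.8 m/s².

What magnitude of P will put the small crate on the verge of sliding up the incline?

P ≈ 130 N

At impending motion up the slope, friction acts down-slope at its limit: f = μ_s N.
Perpendicular to the incline: N = m g cos θ + P sin θ.
Along the incline: P cos θ = m g sin θ + μ_s N = m g sin θ + μ_s (m g cos θ + P sin θ).
Solving, P (cos θ − μ_s sin θ) = m g (sin θ + μ_s cos θ), so P = 9.7×9.8×(sin 33° + 0.38 cos 33°)/(cos 33° − 0.38 sin 33°) = 95.1×0.8633/0.6317 = 130 N.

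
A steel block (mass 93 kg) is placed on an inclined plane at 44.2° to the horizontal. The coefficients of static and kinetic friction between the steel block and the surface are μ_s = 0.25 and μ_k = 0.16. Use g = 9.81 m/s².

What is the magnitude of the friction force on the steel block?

f ≈ 105 N (up the incline)

The normal reaction is N = m g cos θ = 654.1 N.
For equilibrium along the incline, friction must balance the weight component: f = m g sin θ = 636 N up the slope.
Maximum static friction available: μ_s N = 0.25 × 654.1 = 163.5 N.
Since |636| > 163.5 N, static friction cannot hold it; the steel block slides down the incline and kinetic friction applies: f = μ_k N = 0.16 × 654.1 = 105 N.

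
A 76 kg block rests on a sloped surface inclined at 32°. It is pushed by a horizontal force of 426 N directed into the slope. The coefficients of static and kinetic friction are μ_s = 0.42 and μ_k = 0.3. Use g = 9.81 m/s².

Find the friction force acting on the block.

f ≈ 33.8 N (up the incline)

Resolve perpendicular to the incline: N = m g cos θ + P sin θ = 76×9.81×cos 32° + 426×sin 32° = 858 N.
Parallel to the incline: P cos θ − m g sin θ = 361.3 − 395.1 = -33.82 N; the friction needed to balance this is 33.82 N acting up the slope.
Maximum static friction: μ_s N = 0.42 × 858 = 360.4 N.
|f_req| = 33.82 ≤ 360.4 N → the block is in equilibrium; friction equals the required value.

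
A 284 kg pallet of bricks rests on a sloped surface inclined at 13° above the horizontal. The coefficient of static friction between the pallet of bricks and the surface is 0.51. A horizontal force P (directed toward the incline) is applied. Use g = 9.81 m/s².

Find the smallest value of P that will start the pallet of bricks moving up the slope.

P ≈ 2340 N

At impending motion up the slope, friction acts down-slope at its limit: f = μ_s N.
Perpendicular to the incline: N = m g cos θ + P sin θ.
Along the incline: P cos θ = m g sin θ + μ_s N = m g sin θ + μ_s (m g cos θ + P sin θ).
Solving, P (cos θ − μ_s sin θ) = m g (sin θ + μ_s cos θ), so P = 284×9.81×(sin 13° + 0.51 cos 13°)/(cos 13° − 0.51 sin 13°) = 2790×0.7219/0.8596 = 2340 N.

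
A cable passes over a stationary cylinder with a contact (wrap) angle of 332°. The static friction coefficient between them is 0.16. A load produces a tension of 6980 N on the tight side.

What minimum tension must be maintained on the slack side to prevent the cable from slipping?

T_min ≈ 2760 N

Capstan equation at impending slip: T_tight/T_slack = e^{μβ}.
β = 332° = 5.794 rad; e^{μβ} = e^{0.16×5.794} = 2.527.
T_slack = T_tight / e^{μβ} = 6980 / 2.527 = 2760 N.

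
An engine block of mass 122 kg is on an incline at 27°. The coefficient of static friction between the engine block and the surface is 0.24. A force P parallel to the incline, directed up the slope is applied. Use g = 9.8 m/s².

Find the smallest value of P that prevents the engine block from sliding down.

P_min ≈ 287 N

The engine block tends to slide down (tan θ > μ_s), so at the point of impending slip friction acts up-slope at its limit: f = μ_s N.
P is parallel to the surface, so N = m g cos θ = 1070 N.
Along the incline: P + μ_s N = m g sin θ, so P = 543 − 0.24×1070 = 287 N.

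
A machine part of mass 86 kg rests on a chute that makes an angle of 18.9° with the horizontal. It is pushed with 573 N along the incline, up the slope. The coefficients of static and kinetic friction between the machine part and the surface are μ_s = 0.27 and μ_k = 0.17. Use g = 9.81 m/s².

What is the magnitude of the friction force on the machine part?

Normal force: N = m g cos θ = 86 × 9.81 × cos 18.9° = 798.2 N.
For equilibrium along the incline the friction force must supply f = m g sin θ − P = 273.3 − 573 = -299.7 N (positive meaning up-slope).
Static friction can supply at most μ_s N = 215.5 N.
|-299.7| exceeds 215.5 N, so the machine part slips up-slope; friction is kinetic, f = μ_k N = 0.17×798.2 = 136 N.

f ≈ 136 N (down the incline)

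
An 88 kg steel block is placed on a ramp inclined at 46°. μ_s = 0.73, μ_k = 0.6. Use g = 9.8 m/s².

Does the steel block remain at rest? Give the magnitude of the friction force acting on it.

N = m g cos θ = 599 N.
Down-slope weight component: m g sin θ = 620 N.
μ_s N = 437 N.
620 > 437 N, so it slides; kinetic friction f = μ_k N = 0.6×599 = 359 N.

f ≈ 359 N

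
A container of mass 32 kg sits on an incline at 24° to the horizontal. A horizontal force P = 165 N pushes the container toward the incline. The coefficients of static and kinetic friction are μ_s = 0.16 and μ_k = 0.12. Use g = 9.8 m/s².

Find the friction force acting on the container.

f ≈ 23.2 N (down the incline)

Normal direction: N = m g cos θ + P sin θ = 353.6 N.
Parallel to the incline: P cos θ − m g sin θ = 150.7 − 127.6 = 23.18 N; the friction needed to balance this is 23.18 N acting down the slope.
The limit of static friction is μ_s N = 56.58 N.
Since 23.18 N is within the 56.58 N limit, the container stays put and friction is exactly 23.2 N.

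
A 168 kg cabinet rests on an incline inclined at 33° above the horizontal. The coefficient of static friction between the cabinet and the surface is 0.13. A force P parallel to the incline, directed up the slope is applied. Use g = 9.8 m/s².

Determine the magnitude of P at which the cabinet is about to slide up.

P ≈ 1080 N

At impending motion up the slope, friction acts down-slope at its limit: f = μ_s N.
P is parallel to the surface, so N = m g cos θ = 1380 N.
Along the incline: P = m g sin θ + μ_s N = 897 + 0.13×1380 = 1080 N.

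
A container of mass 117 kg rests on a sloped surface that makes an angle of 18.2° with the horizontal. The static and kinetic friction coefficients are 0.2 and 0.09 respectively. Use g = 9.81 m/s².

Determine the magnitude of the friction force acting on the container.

The normal reaction is N = m g cos θ = 1090 N.
For equilibrium along the incline, friction must balance the weight component: f = m g sin θ = 358.5 N up the slope.
The static-friction ceiling is μ_s N = 0.2 × 1090 = 218.1 N.
Since |358.5| > 218.1 N, static friction cannot hold it; the container slides down the incline and kinetic friction applies: f = μ_k N = 0.09 × 1090 = 98.1 N.

f ≈ 98.1 N (up the incline)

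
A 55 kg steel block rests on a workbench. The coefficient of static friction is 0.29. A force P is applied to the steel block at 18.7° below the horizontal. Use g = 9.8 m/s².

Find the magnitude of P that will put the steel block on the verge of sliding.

N = m g + P sin α (the push presses the steel block into the workbench).
At impending slip, P cos α = μ_s N = μ_s (m g + P sin α).
Solving: P (cos α − μ_s sin α) = μ_s m g → P = 0.29×539/(cos 18.7° − 0.29 sin 18.7°) = 156/0.8542 = 183 N.

P ≈ 183 N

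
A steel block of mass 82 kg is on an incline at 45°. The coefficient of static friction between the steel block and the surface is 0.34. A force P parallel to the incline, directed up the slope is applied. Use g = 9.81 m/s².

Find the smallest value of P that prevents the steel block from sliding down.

The steel block tends to slide down (tan θ > μ_s), so at the point of impending slip friction acts up-slope at its limit: f = μ_s N.
P is parallel to the surface, so N = m g cos θ = 569 N.
Along the incline: P + μ_s N = m g sin θ, so P = 569 − 0.34×569 = 375 N.

P_min ≈ 375 N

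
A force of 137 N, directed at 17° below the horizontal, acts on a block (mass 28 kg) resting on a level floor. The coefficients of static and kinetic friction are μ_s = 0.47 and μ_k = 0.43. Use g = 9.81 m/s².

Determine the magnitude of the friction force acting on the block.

f ≈ 131 N

N = m g + P sin α = 274.7 + 137×sin 17° = 314.7 N.
For equilibrium, f = P cos α = 137×cos 17° = 131 N.
μ_s N = 0.47 × 314.7 = 147.9 N.
131 ≤ 147.9 N → static; friction equals the required 131 N.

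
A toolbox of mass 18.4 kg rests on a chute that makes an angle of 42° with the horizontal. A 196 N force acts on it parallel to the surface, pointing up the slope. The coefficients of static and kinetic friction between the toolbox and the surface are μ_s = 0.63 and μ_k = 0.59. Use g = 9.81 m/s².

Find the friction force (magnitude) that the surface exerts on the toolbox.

f ≈ 75.2 N (down the incline)

Normal force: N = m g cos θ = 18.4 × 9.81 × cos 42° = 134.1 N.
For equilibrium along the incline the friction force must supply f = m g sin θ − P = 120.8 − 196 = -75.22 N (positive meaning up-slope).
Static friction can supply at most μ_s N = 84.51 N.
Since |-75.22| ≤ 84.51 N, no slip — friction simply equals what equilibrium demands.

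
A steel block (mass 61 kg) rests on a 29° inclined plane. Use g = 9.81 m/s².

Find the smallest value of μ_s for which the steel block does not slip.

At the slip threshold m g sin θ = μ_s m g cos θ, so μ_s,min = tan θ.
μ_s,min = tan 29° = 0.554.

μ_s,min ≈ 0.554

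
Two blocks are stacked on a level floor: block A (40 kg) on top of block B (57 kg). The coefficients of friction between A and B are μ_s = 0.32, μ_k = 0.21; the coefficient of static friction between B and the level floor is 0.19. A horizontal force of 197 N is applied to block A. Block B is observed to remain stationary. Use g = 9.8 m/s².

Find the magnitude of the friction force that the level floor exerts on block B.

The normal force B exerts on A is simply A's weight, N₁ = 392 N.
Maximum static friction on A from B: μ_s N₁ = 0.32×392 = 125.4 N.
P = 197 N exceeds that limit, so A slips over B and the interface friction becomes kinetic: f₁ = μ_k N₁ = 0.21×392 = 82.3 N.
By Newton's third law B feels 82.3 N forward from A. With B stationary, the floor's static friction on B balances it: f₂ = 82.3 N (well within μ_s(m_A+m_B)g = 180.6 N).

f ≈ 82.3 N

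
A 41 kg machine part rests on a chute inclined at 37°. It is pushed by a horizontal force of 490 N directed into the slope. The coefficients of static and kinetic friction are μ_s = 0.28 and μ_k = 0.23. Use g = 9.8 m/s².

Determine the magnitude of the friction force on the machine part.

f ≈ 150 N (down the incline)

Resolve perpendicular to the incline: N = m g cos θ + P sin θ = 41×9.8×cos 37° + 490×sin 37° = 615.8 N.
Along the incline, the net driving force (taking up-slope positive) is P cos θ − m g sin θ = 391.3 − 241.8 = 149.5 N, so equilibrium requires friction f = -149.5 N (down-slope).
Maximum static friction: μ_s N = 0.28 × 615.8 = 172.4 N.
|f_req| = 149.5 ≤ 172.4 N → the machine part is in equilibrium; friction equals the required value.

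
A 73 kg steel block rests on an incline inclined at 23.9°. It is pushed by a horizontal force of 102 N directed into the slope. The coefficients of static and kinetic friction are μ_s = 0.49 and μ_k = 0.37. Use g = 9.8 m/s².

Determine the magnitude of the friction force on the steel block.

Normal direction: N = m g cos θ + P sin θ = 695.4 N.
Parallel to the incline: P cos θ − m g sin θ = 93.25 − 289.8 = -196.6 N; the friction needed to balance this is 196.6 N acting up the slope.
Maximum static friction: μ_s N = 0.49 × 695.4 = 340.7 N.
Since 196.6 N is within the 340.7 N limit, the steel block stays put and friction is exactly 197 N.

f ≈ 197 N (up the incline)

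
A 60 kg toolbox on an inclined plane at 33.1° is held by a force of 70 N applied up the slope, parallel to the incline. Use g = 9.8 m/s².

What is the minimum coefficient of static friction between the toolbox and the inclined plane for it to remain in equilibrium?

N = m g cos θ = 492.6 N.
Friction must make up the shortfall along the incline: f = m g sin θ − P = 321.1 − 70 = 251.1 N.
At the threshold f = μ_s N, so μ_s,min = 251.1/492.6 = 0.51.

μ_s,min ≈ 0.51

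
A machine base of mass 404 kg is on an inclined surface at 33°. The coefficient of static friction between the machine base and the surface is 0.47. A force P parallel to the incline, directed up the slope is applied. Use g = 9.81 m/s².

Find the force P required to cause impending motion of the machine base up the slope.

At impending motion up the slope, friction acts down-slope at its limit: f = μ_s N.
P is parallel to the surface, so N = m g cos θ = 3320 N.
Along the incline: P = m g sin θ + μ_s N = 2160 + 0.47×3320 = 3720 N.

P ≈ 3720 N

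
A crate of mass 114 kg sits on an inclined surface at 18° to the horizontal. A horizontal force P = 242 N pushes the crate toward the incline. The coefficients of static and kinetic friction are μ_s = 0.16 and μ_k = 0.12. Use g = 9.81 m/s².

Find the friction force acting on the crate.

The horizontal push has a component P sin θ into the surface, so N = m g cos θ + P sin θ = 1064 + 74.78 = 1138 N.
Along the incline, the net driving force (taking up-slope positive) is P cos θ − m g sin θ = 230.2 − 345.6 = -115.4 N, so equilibrium requires friction f = 115.4 N (up-slope).
Maximum static friction: μ_s N = 0.16 × 1138 = 182.1 N.
Since 115.4 N is within the 182.1 N limit, the crate stays put and friction is exactly 115 N.

f ≈ 115 N (up the incline)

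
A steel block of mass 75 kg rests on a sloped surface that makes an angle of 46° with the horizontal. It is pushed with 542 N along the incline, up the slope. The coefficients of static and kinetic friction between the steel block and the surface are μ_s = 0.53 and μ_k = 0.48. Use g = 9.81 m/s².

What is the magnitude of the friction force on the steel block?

f ≈ 12.7 N (down the incline)

Normal force: N = m g cos θ = 75 × 9.81 × cos 46° = 511.1 N.
The friction needed for equilibrium is m g sin θ − P = 529.3 − 542 = -12.75 N, measured positive up-slope.
The static-friction ceiling is μ_s N = 0.53 × 511.1 = 270.9 N.
Since |-12.75| ≤ 270.9 N, no slip — friction simply equals what equilibrium demands.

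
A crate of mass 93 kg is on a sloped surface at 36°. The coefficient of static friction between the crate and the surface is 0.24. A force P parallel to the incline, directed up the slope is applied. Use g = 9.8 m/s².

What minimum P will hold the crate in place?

The crate tends to slide down (tan θ > μ_s), so at the point of impending slip friction acts up-slope at its limit: f = μ_s N.
P is parallel to the surface, so N = m g cos θ = 737 N.
Along the incline: P + μ_s N = m g sin θ, so P = 536 − 0.24×737 = 359 N.

P_min ≈ 359 N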